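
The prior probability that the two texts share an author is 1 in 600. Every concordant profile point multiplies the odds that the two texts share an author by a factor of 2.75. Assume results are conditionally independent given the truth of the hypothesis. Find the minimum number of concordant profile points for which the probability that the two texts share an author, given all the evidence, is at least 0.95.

Prior odds = (1/600)/(599/600) = 1/599.
Likelihood ratio per concordant profile point = 2.75.
Target posterior odds = 0.95/0.05 = 19.
Need (1/599) × 2.75ⁿ ≥ 19, i.e. 2.75ⁿ ≥ 11381.
2.75⁹ ≈8994.86 falls short of 11381 but 2.75¹⁰ ≈24735.9 reaches it, so n = 10.

10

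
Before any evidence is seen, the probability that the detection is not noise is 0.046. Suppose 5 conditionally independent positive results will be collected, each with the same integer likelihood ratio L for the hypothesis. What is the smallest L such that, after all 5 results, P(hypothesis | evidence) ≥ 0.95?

Prior odds = 0.046/0.954 = 23/477.
Target odds = 0.95/0.05 = 19.
Need L⁵ ≥ 19 ÷ (23/477) = 9063/23.
3⁵ = 243 < 9063/23 ≤ 1024 = 4⁵, so L = 4.

4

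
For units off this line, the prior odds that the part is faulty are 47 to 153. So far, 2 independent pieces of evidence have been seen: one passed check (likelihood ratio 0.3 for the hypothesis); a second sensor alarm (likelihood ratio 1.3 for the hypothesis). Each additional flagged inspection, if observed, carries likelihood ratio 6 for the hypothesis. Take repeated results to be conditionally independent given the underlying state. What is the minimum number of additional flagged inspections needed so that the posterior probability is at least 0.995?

5

Prior odds = 47/153.
Combined Bayes factor of the evidence already in hand = 0.3 × 1.3 = 0.39.
Odds after that evidence = (47/153) × 0.39 = 611/5100.
Target odds = 0.995/0.005 = 199.
Need 6ⁿ ≥ 199 ÷ (611/5100) = 1014900/611.
6⁴ = 1296 falls short of 1014900/611 but 6⁵ = 7776 reaches it, so n = 5.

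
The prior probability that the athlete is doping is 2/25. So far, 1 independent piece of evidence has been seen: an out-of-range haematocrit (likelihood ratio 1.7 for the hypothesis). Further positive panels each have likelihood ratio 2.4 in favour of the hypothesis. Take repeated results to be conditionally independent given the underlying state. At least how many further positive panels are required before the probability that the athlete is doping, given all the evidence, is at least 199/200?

Prior odds = 0.08/0.92 = 2/23.
Bayes factor of the evidence already in hand = 1.7.
Odds after that evidence = (2/23) × 1.7 = 17/115.
Target odds = 0.995/0.005 = 199.
Need 2.4ⁿ ≥ 199 ÷ (17/115) = 22885/17.
2.4⁸ = 429981696/390625 falls short of 22885/17 but 2.4⁹ ≈2641.81 reaches it, so n = 9.

9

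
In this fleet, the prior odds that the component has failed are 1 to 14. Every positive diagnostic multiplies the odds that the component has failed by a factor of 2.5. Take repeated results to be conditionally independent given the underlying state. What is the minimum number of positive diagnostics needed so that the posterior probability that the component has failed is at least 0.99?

8

Prior odds = 1/14.
Likelihood ratio per positive diagnostic = 2.5.
Target posterior odds = 0.99/0.01 = 99.
Require 2.5ⁿ ≥ 99 ÷ (1/14) = 1386.
2.5⁷ = 610.3515625 falls short of 1386 but 2.5⁸ = 390625/256 reaches it, so n = 8.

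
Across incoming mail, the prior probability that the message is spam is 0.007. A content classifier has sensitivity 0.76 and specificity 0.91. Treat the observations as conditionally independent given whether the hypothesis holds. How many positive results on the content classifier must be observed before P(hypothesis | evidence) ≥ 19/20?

4

Prior odds = 0.007/0.993 = 7/993.
False-positive rate = 1 − 0.91 = 0.09; likelihood ratio of a positive = 0.76/0.09 = 76/9.
Target odds: 0.95 ÷ 0.05 = 19.
Require (76/9)ⁿ ≥ 19 ÷ (7/993) = 18867/7.
(76/9)³ = 438976/729 falls short of 18867/7 but (76/9)⁴ = 33362176/6561 reaches it, so n = 4.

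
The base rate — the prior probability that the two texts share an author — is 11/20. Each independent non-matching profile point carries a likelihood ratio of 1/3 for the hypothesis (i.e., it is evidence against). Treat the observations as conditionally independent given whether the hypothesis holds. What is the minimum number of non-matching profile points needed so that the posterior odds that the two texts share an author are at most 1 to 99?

5

Prior odds: 0.55 ÷ 0.45 = 11/9.
Likelihood ratio per non-matching profile point = 1/3.
Target odds = 1/99.
Require (1/3)ⁿ ≤ 1/99 ÷ (11/9) = 1/121.
(1/3)⁴ = 1/81 is still above 1/121 but (1/3)⁵ = 1/243 is at or below it, so n = 5.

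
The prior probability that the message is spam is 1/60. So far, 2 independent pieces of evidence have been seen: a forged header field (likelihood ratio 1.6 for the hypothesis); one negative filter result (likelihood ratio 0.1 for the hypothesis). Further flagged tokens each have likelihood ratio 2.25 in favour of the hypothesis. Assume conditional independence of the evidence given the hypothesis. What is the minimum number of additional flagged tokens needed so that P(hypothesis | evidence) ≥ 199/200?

14

Prior odds = (1/60)/(59/60) = 1/59.
Combined Bayes factor of the evidence already in hand = 1.6 × 0.1 = 0.16.
Odds after that evidence = (1/59) × 0.16 = 4/1475.
Target odds = 0.995/0.005 = 199.
Need 2.25ⁿ ≥ 199 ÷ (4/1475) = 73381.25.
2.25¹³ ≈37876.8 falls short of 73381.25 but 2.25¹⁴ ≈85222.7 reaches it, so n = 14.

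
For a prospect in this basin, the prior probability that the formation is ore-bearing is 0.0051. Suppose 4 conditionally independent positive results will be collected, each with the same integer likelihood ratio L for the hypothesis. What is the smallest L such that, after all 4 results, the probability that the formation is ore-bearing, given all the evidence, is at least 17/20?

6

Prior odds = 0.0051/0.9949 = 51/9949.
Target odds = 0.85/0.15 = 17/3.
Need L⁴ ≥ 17/3 ÷ (51/9949) = 9949/9.
5⁴ = 625 < 9949/9 ≤ 1296 = 6⁴, so L = 6.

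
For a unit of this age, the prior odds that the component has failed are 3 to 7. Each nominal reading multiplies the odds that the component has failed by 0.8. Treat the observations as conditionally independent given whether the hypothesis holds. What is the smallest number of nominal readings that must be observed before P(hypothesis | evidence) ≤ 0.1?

Prior odds = 3/7.
Likelihood ratio per nominal reading = 0.8.
Target odds: 0.1 ÷ 0.9 = 1/9.
Need (3/7) × 0.8ⁿ ≤ 1/9, i.e. 0.8ⁿ ≤ 7/27.
0.8⁶ = 4096/15625 is still above 7/27 but 0.8⁷ = 16384/78125 is at or below it, so n = 7.

7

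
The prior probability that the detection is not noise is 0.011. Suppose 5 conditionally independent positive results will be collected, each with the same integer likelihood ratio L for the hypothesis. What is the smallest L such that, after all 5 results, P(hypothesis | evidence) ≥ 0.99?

7

Prior odds = 0.011/0.989 = 11/989.
Target odds = 0.99/0.01 = 99.
Need L⁵ ≥ 99 ÷ (11/989) = 8901.
6⁵ = 7776 < 8901 ≤ 16807 = 7⁵, so L = 7.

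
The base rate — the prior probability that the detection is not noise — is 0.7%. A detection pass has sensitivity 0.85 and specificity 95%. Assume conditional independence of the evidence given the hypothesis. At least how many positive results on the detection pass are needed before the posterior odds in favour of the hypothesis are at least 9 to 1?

3

Prior odds: 0.007 ÷ 0.993 = 7/993.
False-positive rate = 1 − 0.95 = 0.05; likelihood ratio of a positive = 0.85/0.05 = 17.
Target odds = 9.
Need (7/993) × 17ⁿ ≥ 9, i.e. 17ⁿ ≥ 8937/7.
17² = 289 falls short of 8937/7 but 17³ = 4913 reaches it, so n = 3.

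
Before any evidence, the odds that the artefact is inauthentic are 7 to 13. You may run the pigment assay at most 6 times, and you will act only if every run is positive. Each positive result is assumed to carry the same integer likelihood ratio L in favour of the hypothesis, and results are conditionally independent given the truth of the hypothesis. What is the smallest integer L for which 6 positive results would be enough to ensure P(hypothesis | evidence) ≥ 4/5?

Prior odds = 7/13.
Target odds = 0.8/0.2 = 4.
Need L⁶ ≥ 4 ÷ (7/13) = 52/7.
1⁶ = 1 < 52/7 ≤ 64 = 2⁶, so L = 2.

2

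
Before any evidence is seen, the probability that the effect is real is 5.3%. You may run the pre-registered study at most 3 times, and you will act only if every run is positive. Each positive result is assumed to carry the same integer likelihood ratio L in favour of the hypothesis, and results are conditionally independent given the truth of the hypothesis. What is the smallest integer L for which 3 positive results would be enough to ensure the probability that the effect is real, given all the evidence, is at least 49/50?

Prior odds = 0.053/0.947 = 53/947.
Target odds = 0.98/0.02 = 49.
Need L³ ≥ 49 ÷ (53/947) = 46403/53.
9³ = 729 < 46403/53 ≤ 1000 = 10³, so L = 10.

10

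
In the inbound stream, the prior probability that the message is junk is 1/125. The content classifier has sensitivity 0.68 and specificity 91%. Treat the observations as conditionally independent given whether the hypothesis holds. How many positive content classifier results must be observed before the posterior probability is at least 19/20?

4

Prior odds: 0.008 ÷ 0.992 = 1/124.
False-positive rate = 1 − 0.91 = 0.09; likelihood ratio of a positive = 0.68/0.09 = 68/9.
Target odds: 0.95 ÷ 0.05 = 19.
Require (68/9)ⁿ ≥ 19 ÷ (1/124) = 2356.
(68/9)³ = 314432/729 falls short of 2356 but (68/9)⁴ = 21381376/6561 reaches it, so n = 4.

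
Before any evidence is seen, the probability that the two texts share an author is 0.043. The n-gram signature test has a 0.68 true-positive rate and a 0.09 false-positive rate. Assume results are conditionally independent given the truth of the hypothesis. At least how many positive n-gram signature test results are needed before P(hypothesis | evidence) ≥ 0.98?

Prior odds: 0.043 ÷ 0.957 = 43/957.
Likelihood ratio of a positive result = 0.68/0.09 = 68/9.
Target posterior odds = 0.98/0.02 = 49.
Require (68/9)ⁿ ≥ 49 ÷ (43/957) = 46893/43.
(68/9)³ = 314432/729 falls short of 46893/43 but (68/9)⁴ = 21381376/6561 reaches it, so n = 4.

4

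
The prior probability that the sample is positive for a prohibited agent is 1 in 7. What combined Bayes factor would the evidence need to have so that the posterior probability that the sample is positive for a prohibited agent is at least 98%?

294

Prior odds = (1/7)/(6/7) = 1/6.
Target odds = 0.98/0.02 = 49.
Required Bayes factor = 49 ÷ (1/6) = 294.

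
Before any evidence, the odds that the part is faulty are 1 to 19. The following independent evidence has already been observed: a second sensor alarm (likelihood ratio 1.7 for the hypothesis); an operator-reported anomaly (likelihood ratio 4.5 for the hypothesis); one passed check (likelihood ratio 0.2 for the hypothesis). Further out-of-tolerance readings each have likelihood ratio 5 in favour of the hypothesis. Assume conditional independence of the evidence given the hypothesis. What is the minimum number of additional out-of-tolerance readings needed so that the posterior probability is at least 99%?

5

Prior odds = 1/19.
Combined Bayes factor of the evidence already in hand = 1.7 × 4.5 × 0.2 = 1.53.
Odds after that evidence = (1/19) × 1.53 = 153/1900.
Target odds = 0.99/0.01 = 99.
Need 5ⁿ ≥ 99 ÷ (153/1900) = 20900/17.
5⁴ = 625 falls short of 20900/17 but 5⁵ = 3125 reaches it, so n = 5.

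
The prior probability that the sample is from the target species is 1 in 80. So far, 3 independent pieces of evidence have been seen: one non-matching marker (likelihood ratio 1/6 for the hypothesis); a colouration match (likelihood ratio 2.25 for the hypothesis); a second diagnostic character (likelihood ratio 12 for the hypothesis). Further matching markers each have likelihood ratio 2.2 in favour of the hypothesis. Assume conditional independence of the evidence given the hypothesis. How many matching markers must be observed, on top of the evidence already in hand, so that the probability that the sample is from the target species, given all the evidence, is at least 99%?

Prior odds = 0.0125/0.9875 = 1/79.
Combined Bayes factor of the evidence already in hand = (1/6) × 2.25 × 12 = 4.5.
Odds after that evidence = (1/79) × 4.5 = 9/158.
Target odds = 0.99/0.01 = 99.
Need 2.2ⁿ ≥ 99 ÷ (9/158) = 1738.
2.2⁹ ≈1207.27 falls short of 1738 but 2.2¹⁰ ≈2655.99 reaches it, so n = 10.

10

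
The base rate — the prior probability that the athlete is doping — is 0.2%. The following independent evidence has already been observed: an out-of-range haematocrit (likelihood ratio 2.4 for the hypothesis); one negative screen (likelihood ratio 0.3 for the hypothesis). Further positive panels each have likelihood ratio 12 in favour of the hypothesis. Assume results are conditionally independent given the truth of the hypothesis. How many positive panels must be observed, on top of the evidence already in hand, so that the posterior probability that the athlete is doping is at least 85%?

4

Prior odds = 0.002/0.998 = 1/499.
Combined Bayes factor of the evidence already in hand = 2.4 × 0.3 = 0.72.
Odds after that evidence = (1/499) × 0.72 = 18/12475.
Target odds = 0.85/0.15 = 17/3.
Need 12ⁿ ≥ 17/3 ÷ (18/12475) = 212075/54.
12³ = 1728 falls short of 212075/54 but 12⁴ = 20736 reaches it, so n = 4.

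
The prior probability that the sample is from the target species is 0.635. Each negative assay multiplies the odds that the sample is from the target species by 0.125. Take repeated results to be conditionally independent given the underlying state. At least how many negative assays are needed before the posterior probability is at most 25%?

Prior odds: 0.635 ÷ 0.365 = 127/73.
Likelihood ratio per negative assay = 0.125.
Target posterior odds = 0.25/0.75 = 1/3.
Require 0.125ⁿ ≤ 1/3 ÷ (127/73) = 73/381.
0.125¹ = 0.125, which is already at or below the required 73/381; so n = 1.

1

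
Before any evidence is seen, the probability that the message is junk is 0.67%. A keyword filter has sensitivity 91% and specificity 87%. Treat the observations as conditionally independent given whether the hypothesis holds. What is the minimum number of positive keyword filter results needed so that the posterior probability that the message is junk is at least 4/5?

Prior odds: 0.0067 ÷ 0.9933 = 67/9933.
False-positive rate = 1 − 0.87 = 0.13; likelihood ratio of a positive = 0.91/0.13 = 7.
Target posterior odds = 0.8/0.2 = 4.
Need (67/9933) × 7ⁿ ≥ 4, i.e. 7ⁿ ≥ 39732/67.
7³ = 343 falls short of 39732/67 but 7⁴ = 2401 reaches it, so n = 4.

4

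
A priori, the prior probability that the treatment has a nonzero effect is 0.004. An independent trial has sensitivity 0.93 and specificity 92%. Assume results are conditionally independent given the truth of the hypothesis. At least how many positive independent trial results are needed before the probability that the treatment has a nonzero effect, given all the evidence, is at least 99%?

Prior odds: 0.004 ÷ 0.996 = 1/249.
False-positive rate = 1 − 0.92 = 0.08; likelihood ratio of a positive = 0.93/0.08 = 11.625.
Target posterior odds = 0.99/0.01 = 99.
Require 11.625ⁿ ≥ 99 ÷ (1/249) = 24651.
11.625⁴ = 74805201/4096 falls short of 24651 but 11.625⁵ ≈212307 reaches it, so n = 5.

5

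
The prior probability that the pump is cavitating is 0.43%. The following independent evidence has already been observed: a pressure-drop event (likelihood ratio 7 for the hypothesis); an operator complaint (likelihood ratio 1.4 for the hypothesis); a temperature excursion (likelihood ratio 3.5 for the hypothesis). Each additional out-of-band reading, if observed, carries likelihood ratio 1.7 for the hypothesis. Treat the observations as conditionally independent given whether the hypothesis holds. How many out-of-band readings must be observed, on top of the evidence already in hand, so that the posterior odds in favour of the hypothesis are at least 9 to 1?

8

Prior odds = 0.0043/0.9957 = 43/9957.
Combined Bayes factor of the evidence already in hand = 7 × 1.4 × 3.5 = 34.3.
Odds after that evidence = (43/9957) × 34.3 = 14749/99570.
Target odds = 9.
Need 1.7ⁿ ≥ 9 ÷ (14749/99570) = 896130/14749.
1.7⁷ = 410338673/10000000 falls short of 896130/14749 but 1.7⁸ ≈69.7576 reaches it, so n = 8.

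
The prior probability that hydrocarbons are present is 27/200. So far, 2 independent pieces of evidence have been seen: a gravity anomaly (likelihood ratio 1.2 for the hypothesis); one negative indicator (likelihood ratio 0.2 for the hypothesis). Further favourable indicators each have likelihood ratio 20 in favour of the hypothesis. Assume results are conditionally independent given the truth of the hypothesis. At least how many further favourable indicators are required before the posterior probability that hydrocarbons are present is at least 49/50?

3

Prior odds = 0.135/0.865 = 27/173.
Combined Bayes factor of the evidence already in hand = 1.2 × 0.2 = 0.24.
Odds after that evidence = (27/173) × 0.24 = 162/4325.
Target odds = 0.98/0.02 = 49.
Need 20ⁿ ≥ 49 ÷ (162/4325) = 211925/162.
20² = 400 falls short of 211925/162 but 20³ = 8000 reaches it, so n = 3.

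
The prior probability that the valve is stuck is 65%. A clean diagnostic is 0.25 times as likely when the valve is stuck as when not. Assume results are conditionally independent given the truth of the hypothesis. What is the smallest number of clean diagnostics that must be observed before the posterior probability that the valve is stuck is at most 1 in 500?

5

Prior odds: 0.65 ÷ 0.35 = 13/7.
Likelihood ratio per clean diagnostic = 0.25.
Target odds: 0.002 ÷ 0.998 = 1/499.
Require 0.25ⁿ ≤ 1/499 ÷ (13/7) = 7/6487.
0.25⁴ = 0.00390625 is still above 7/6487 but 0.25⁵ = 1/1024 is at or below it, so n = 5.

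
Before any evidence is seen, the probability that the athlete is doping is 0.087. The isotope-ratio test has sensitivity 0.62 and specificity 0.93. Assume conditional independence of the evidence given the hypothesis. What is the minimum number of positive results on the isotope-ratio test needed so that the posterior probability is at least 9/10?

Prior odds = 0.087/0.913 = 87/913.
False-positive rate = 1 − 0.93 = 0.07; likelihood ratio of a positive = 0.62/0.07 = 62/7.
Target posterior odds = 0.9/0.1 = 9.
Require (62/7)ⁿ ≥ 9 ÷ (87/913) = 2739/29.
(62/7)² = 3844/49 falls short of 2739/29 but (62/7)³ = 238328/343 reaches it, so n = 3.

3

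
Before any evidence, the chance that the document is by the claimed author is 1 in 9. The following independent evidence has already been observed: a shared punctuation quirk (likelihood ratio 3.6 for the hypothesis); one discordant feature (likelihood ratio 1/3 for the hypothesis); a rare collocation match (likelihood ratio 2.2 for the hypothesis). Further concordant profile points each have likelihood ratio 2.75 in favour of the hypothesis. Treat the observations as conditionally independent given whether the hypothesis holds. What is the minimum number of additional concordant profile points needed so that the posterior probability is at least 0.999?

Prior odds = (1/9)/(8/9) = 0.125.
Combined Bayes factor of the evidence already in hand = 3.6 × (1/3) × 2.2 = 2.64.
Odds after that evidence = 0.125 × 2.64 = 0.33.
Target odds = 0.999/0.001 = 999.
Need 2.75ⁿ ≥ 999 ÷ 0.33 = 33300/11.
2.75⁷ = 19487171/16384 falls short of 33300/11 but 2.75⁸ = 214358881/65536 reaches it, so n = 8.

8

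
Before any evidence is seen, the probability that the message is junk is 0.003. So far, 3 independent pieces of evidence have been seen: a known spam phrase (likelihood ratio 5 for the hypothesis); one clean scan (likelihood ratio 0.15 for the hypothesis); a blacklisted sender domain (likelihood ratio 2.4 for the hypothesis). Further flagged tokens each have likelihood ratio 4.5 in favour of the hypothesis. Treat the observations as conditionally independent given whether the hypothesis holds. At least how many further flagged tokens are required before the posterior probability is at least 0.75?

Prior odds = 0.003/0.997 = 3/997.
Combined Bayes factor of the evidence already in hand = 5 × 0.15 × 2.4 = 1.8.
Odds after that evidence = (3/997) × 1.8 = 27/4985.
Target odds = 0.75/0.25 = 3.
Need 4.5ⁿ ≥ 3 ÷ (27/4985) = 4985/9.
4.5⁴ = 410.0625 falls short of 4985/9 but 4.5⁵ = 1845.28125 reaches it, so n = 5.

5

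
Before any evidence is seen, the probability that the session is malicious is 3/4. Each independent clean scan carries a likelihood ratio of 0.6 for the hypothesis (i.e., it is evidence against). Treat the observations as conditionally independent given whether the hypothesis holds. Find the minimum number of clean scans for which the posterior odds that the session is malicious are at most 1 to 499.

15

Prior odds: 0.75 ÷ 0.25 = 3.
Likelihood ratio per clean scan = 0.6.
Target odds = 1/499.
Need 3 × 0.6ⁿ ≤ 1/499, i.e. 0.6ⁿ ≤ 1/1497.
0.6¹⁴ ≈0.000783642 is still above 1/1497 but 0.6¹⁵ ≈0.000470185 is at or below it, so n = 15.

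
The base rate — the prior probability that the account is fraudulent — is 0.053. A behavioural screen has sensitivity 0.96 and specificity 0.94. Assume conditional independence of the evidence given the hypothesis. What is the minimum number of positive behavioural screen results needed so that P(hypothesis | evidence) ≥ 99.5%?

3

Prior odds = 0.053/0.947 = 53/947.
False-positive rate = 1 − 0.94 = 0.06; likelihood ratio of a positive = 0.96/0.06 = 16.
Target posterior odds = 0.995/0.005 = 199.
Require 16ⁿ ≥ 199 ÷ (53/947) = 188453/53.
16² = 256 falls short of 188453/53 but 16³ = 4096 reaches it, so n = 3.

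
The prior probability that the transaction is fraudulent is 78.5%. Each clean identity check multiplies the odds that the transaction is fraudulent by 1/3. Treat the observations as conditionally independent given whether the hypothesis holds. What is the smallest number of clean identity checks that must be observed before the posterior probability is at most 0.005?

Prior odds = 0.785/0.215 = 157/43.
Likelihood ratio per clean identity check = 1/3.
Target odds: 0.005 ÷ 0.995 = 1/199.
Need (157/43) × (1/3)ⁿ ≤ 1/199, i.e. (1/3)ⁿ ≤ 43/31243.
(1/3)⁵ = 1/243 is still above 43/31243 but (1/3)⁶ = 1/729 is at or below it, so n = 6.

6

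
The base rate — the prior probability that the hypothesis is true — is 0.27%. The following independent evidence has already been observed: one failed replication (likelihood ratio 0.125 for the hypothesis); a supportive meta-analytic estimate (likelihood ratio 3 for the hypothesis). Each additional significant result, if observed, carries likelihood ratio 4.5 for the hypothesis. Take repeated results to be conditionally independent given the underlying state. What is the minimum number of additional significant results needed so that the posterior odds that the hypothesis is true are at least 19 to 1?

Prior odds = 0.0027/0.9973 = 27/9973.
Combined Bayes factor of the evidence already in hand = 0.125 × 3 = 0.375.
Odds after that evidence = (27/9973) × 0.375 = 81/79784.
Target odds = 19.
Need 4.5ⁿ ≥ 19 ÷ (81/79784) = 1515896/81.
4.5⁶ = 8303.765625 falls short of 1515896/81 but 4.5⁷ = 4782969/128 reaches it, so n = 7.

7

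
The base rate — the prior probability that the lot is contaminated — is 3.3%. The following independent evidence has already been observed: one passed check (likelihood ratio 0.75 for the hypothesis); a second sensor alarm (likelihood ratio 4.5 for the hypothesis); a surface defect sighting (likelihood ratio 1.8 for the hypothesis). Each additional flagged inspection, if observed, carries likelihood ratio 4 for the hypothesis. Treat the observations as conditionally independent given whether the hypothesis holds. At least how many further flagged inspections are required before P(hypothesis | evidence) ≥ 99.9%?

Prior odds = 0.033/0.967 = 33/967.
Combined Bayes factor of the evidence already in hand = 0.75 × 4.5 × 1.8 = 6.075.
Odds after that evidence = (33/967) × 6.075 = 8019/38680.
Target odds = 0.999/0.001 = 999.
Need 4ⁿ ≥ 999 ÷ (8019/38680) = 1431160/297.
4⁶ = 4096 falls short of 1431160/297 but 4⁷ = 16384 reaches it, so n = 7.

7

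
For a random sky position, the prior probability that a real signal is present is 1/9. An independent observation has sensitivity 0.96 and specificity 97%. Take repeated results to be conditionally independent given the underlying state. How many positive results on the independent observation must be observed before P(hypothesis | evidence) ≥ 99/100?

2

Prior odds: (1/9) ÷ (8/9) = 0.125.
False-positive rate = 1 − 0.97 = 0.03; likelihood ratio of a positive = 0.96/0.03 = 32.
Target odds: 0.99 ÷ 0.01 = 99.
Require 32ⁿ ≥ 99 ÷ 0.125 = 792.
32¹ = 32 falls short of 792 but 32² = 1024 reaches it, so n = 2.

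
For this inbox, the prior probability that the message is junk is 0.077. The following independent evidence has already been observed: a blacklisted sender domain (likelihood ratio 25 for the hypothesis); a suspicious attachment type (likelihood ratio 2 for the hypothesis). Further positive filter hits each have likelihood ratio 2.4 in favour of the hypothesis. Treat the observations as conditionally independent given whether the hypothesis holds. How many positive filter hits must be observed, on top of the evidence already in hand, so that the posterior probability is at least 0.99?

Prior odds = 0.077/0.923 = 77/923.
Combined Bayes factor of the evidence already in hand = 25 × 2 = 50.
Odds after that evidence = (77/923) × 50 = 3850/923.
Target odds = 0.99/0.01 = 99.
Need 2.4ⁿ ≥ 99 ÷ (3850/923) = 8307/350.
2.4³ = 13.824 falls short of 8307/350 but 2.4⁴ = 33.1776 reaches it, so n = 4.

4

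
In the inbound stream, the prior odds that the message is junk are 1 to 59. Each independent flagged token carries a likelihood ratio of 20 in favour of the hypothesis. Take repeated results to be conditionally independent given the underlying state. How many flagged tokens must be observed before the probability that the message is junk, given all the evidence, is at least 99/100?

Prior odds = 1/59.
Likelihood ratio per flagged token = 20.
Target odds: 0.99 ÷ 0.01 = 99.
Require 20ⁿ ≥ 99 ÷ (1/59) = 5841.
20² = 400 falls short of 5841 but 20³ = 8000 reaches it, so n = 3.

3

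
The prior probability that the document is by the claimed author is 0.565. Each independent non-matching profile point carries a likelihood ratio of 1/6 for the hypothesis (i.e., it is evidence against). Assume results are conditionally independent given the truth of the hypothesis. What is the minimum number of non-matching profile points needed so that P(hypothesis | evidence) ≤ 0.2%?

4

Prior odds: 0.565 ÷ 0.435 = 113/87.
Likelihood ratio per non-matching profile point = 1/6.
Target posterior odds = 0.002/0.998 = 1/499.
Require (1/6)ⁿ ≤ 1/499 ÷ (113/87) = 87/56387.
(1/6)³ = 1/216 is still above 87/56387 but (1/6)⁴ = 1/1296 is at or below it, so n = 4.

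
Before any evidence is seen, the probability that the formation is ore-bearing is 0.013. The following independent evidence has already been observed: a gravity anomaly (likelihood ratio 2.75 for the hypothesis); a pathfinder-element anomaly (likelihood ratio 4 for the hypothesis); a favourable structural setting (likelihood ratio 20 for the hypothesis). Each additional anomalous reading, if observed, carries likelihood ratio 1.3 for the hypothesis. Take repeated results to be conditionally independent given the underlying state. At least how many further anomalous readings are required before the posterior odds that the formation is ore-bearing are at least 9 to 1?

Prior odds = 0.013/0.987 = 13/987.
Combined Bayes factor of the evidence already in hand = 2.75 × 4 × 20 = 220.
Odds after that evidence = (13/987) × 220 = 2860/987.
Target odds = 9.
Need 1.3ⁿ ≥ 9 ÷ (2860/987) = 8883/2860.
1.3⁴ = 2.8561 falls short of 8883/2860 but 1.3⁵ = 371293/100000 reaches it, so n = 5.

5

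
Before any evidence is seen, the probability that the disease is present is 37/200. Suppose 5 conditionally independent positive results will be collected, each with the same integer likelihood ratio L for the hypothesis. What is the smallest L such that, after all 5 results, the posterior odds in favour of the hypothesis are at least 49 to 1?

3

Prior odds = 0.185/0.815 = 37/163.
Target odds = 49.
Need L⁵ ≥ 49 ÷ (37/163) = 7987/37.
2⁵ = 32 < 7987/37 ≤ 243 = 3⁵, so L = 3.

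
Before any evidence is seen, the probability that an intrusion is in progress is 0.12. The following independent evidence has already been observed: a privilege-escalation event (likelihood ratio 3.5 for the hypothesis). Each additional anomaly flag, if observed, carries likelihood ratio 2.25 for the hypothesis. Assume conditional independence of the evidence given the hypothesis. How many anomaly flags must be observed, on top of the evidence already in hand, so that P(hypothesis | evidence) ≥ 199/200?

Prior odds = 0.12/0.88 = 3/22.
Bayes factor of the evidence already in hand = 3.5.
Odds after that evidence = (3/22) × 3.5 = 21/44.
Target odds = 0.995/0.005 = 199.
Need 2.25ⁿ ≥ 199 ÷ (21/44) = 8756/21.
2.25⁷ = 4782969/16384 falls short of 8756/21 but 2.25⁸ = 43046721/65536 reaches it, so n = 8.

8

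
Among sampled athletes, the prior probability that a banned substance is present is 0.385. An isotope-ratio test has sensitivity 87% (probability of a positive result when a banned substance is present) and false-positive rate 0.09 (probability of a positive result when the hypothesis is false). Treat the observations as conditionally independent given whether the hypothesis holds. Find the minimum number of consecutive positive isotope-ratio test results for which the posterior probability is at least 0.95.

Prior odds = 0.385/0.615 = 77/123.
Likelihood ratio of a positive result = 0.87/0.09 = 29/3.
Target posterior odds = 0.95/0.05 = 19.
Need (77/123) × (29/3)ⁿ ≥ 19, i.e. (29/3)ⁿ ≥ 2337/77.
(29/3)¹ = 29/3 falls short of 2337/77 but (29/3)² = 841/9 reaches it, so n = 2.

2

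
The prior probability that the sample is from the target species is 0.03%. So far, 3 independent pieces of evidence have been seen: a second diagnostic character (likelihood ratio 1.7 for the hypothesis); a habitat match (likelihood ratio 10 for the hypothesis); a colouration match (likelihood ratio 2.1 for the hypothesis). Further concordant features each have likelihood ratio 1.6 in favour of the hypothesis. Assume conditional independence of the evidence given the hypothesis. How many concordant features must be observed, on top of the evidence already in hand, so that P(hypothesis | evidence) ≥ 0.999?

25

Prior odds = 0.0003/0.9997 = 3/9997.
Combined Bayes factor of the evidence already in hand = 1.7 × 10 × 2.1 = 35.7.
Odds after that evidence = (3/9997) × 35.7 = 1071/99970.
Target odds = 0.999/0.001 = 999.
Need 1.6ⁿ ≥ 999 ÷ (1071/99970) = 11096670/119.
1.6²⁴ ≈79228.2 falls short of 11096670/119 but 1.6²⁵ ≈126765 reaches it, so n = 25.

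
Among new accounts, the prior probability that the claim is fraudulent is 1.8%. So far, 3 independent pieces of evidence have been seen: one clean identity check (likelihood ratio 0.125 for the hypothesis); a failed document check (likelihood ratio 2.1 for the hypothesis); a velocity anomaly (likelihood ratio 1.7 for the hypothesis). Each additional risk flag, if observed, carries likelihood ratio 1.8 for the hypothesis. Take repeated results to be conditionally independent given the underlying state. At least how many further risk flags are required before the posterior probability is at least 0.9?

12

Prior odds = 0.018/0.982 = 9/491.
Combined Bayes factor of the evidence already in hand = 0.125 × 2.1 × 1.7 = 0.44625.
Odds after that evidence = (9/491) × 0.44625 = 3213/392800.
Target odds = 0.9/0.1 = 9.
Need 1.8ⁿ ≥ 9 ÷ (3213/392800) = 392800/357.
1.8¹¹ ≈642.684 falls short of 392800/357 but 1.8¹² ≈1156.83 reaches it, so n = 12.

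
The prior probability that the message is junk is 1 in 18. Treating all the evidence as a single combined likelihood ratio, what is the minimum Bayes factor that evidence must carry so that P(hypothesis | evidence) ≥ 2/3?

Prior odds = (1/18)/(17/18) = 1/17.
Target odds = (2/3)/(1/3) = 2.
Required Bayes factor = 2 ÷ (1/17) = 34.

34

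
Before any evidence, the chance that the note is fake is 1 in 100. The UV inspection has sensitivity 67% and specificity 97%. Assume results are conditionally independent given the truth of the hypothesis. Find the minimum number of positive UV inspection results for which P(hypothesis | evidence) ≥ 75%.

Prior odds: 0.01 ÷ 0.99 = 1/99.
False-positive rate = 1 − 0.97 = 0.03; likelihood ratio of a positive = 0.67/0.03 = 67/3.
Target posterior odds = 0.75/0.25 = 3.
Need (1/99) × (67/3)ⁿ ≥ 3, i.e. (67/3)ⁿ ≥ 297.
(67/3)¹ = 67/3 falls short of 297 but (67/3)² = 4489/9 reaches it, so n = 2.

2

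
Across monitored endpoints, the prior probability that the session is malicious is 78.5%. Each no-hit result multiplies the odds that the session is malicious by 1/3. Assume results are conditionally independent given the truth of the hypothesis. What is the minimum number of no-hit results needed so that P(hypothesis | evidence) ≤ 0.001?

8

Prior odds = 0.785/0.215 = 157/43.
Likelihood ratio per no-hit result = 1/3.
Target odds: 0.001 ÷ 0.999 = 1/999.
Require (1/3)ⁿ ≤ 1/999 ÷ (157/43) = 43/156843.
(1/3)⁷ = 1/2187 is still above 43/156843 but (1/3)⁸ = 1/6561 is at or below it, so n = 8.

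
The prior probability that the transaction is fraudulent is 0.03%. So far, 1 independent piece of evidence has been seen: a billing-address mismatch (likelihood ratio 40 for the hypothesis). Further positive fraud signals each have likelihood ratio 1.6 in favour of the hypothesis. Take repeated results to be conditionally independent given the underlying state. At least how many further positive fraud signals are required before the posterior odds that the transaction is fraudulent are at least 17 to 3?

14

Prior odds = 0.0003/0.9997 = 3/9997.
Bayes factor of the evidence already in hand = 40.
Odds after that evidence = (3/9997) × 40 = 120/9997.
Target odds = 17/3.
Need 1.6ⁿ ≥ 17/3 ÷ (120/9997) = 169949/360.
1.6¹³ ≈450.36 falls short of 169949/360 but 1.6¹⁴ ≈720.576 reaches it, so n = 14.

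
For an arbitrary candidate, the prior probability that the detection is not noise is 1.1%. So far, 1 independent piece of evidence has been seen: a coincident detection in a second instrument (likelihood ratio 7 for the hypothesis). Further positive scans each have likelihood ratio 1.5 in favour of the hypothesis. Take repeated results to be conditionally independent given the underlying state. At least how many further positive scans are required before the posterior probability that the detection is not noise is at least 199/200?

20

Prior odds = 0.011/0.989 = 11/989.
Bayes factor of the evidence already in hand = 7.
Odds after that evidence = (11/989) × 7 = 77/989.
Target odds = 0.995/0.005 = 199.
Need 1.5ⁿ ≥ 199 ÷ (77/989) = 196811/77.
1.5¹⁹ ≈2216.84 falls short of 196811/77 but 1.5²⁰ ≈3325.26 reaches it, so n = 20.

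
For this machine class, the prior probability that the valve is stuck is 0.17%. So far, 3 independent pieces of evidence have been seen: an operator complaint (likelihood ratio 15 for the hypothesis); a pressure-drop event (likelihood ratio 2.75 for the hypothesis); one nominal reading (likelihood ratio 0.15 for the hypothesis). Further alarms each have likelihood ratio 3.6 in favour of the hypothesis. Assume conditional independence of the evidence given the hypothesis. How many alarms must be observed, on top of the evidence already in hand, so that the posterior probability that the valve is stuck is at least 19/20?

Prior odds = 0.0017/0.9983 = 17/9983.
Combined Bayes factor of the evidence already in hand = 15 × 2.75 × 0.15 = 6.1875.
Odds after that evidence = (17/9983) × 6.1875 = 1683/159728.
Target odds = 0.95/0.05 = 19.
Need 3.6ⁿ ≥ 19 ÷ (1683/159728) = 3034832/1683.
3.6⁵ = 604.66176 falls short of 3034832/1683 but 3.6⁶ = 34012224/15625 reaches it, so n = 6.

6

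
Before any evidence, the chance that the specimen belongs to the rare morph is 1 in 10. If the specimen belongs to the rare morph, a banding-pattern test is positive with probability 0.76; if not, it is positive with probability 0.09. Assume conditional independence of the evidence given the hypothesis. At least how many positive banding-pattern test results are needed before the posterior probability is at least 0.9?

3

Prior odds: 0.1 ÷ 0.9 = 1/9.
Likelihood ratio of a positive = 0.76/0.09 = 76/9.
Target posterior odds = 0.9/0.1 = 9.
Need (1/9) × (76/9)ⁿ ≥ 9, i.e. (76/9)ⁿ ≥ 81.
(76/9)² = 5776/81 falls short of 81 but (76/9)³ = 438976/729 reaches it, so n = 3.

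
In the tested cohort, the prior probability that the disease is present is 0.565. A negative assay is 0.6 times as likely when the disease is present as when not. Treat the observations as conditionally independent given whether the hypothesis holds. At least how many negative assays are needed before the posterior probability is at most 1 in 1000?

15

Prior odds = 0.565/0.435 = 113/87.
Likelihood ratio per negative assay = 0.6.
Target odds: 0.001 ÷ 0.999 = 1/999.
Require 0.6ⁿ ≤ 1/999 ÷ (113/87) = 29/37629.
0.6¹⁴ ≈0.000783642 is still above 29/37629 but 0.6¹⁵ ≈0.000470185 is at or below it, so n = 15.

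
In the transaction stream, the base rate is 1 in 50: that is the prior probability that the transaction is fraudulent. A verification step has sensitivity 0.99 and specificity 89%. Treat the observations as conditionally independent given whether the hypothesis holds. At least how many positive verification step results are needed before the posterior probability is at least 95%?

Prior odds = 0.02/0.98 = 1/49.
False-positive rate = 1 − 0.89 = 0.11; likelihood ratio of a positive = 0.99/0.11 = 9.
Target odds: 0.95 ÷ 0.05 = 19.
Require 9ⁿ ≥ 19 ÷ (1/49) = 931.
9³ = 729 falls short of 931 but 9⁴ = 6561 reaches it, so n = 4.

4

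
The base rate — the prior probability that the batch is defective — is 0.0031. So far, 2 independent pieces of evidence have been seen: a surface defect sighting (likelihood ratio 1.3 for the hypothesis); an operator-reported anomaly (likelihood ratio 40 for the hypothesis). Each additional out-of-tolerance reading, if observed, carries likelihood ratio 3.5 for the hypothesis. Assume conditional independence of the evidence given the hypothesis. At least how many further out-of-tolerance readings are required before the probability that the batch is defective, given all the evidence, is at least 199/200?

6

Prior odds = 0.0031/0.9969 = 31/9969.
Combined Bayes factor of the evidence already in hand = 1.3 × 40 = 52.
Odds after that evidence = (31/9969) × 52 = 1612/9969.
Target odds = 0.995/0.005 = 199.
Need 3.5ⁿ ≥ 199 ÷ (1612/9969) = 1983831/1612.
3.5⁵ = 525.21875 falls short of 1983831/1612 but 3.5⁶ = 1838.265625 reaches it, so n = 6.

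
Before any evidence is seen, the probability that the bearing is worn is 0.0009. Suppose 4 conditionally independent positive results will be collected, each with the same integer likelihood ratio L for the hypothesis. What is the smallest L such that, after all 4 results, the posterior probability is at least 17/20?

9

Prior odds = 0.0009/0.9991 = 9/9991.
Target odds = 0.85/0.15 = 17/3.
Need L⁴ ≥ 17/3 ÷ (9/9991) = 169847/27.
8⁴ = 4096 < 169847/27 ≤ 6561 = 9⁴, so L = 9.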